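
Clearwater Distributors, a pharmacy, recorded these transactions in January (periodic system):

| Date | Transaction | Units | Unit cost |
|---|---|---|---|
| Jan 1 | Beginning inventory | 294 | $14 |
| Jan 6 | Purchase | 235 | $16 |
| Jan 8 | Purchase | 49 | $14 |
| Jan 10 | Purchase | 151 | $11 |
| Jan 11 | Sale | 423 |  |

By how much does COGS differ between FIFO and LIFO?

FIFO COGS: 294 @ $14 + 129 @ $16 = $6,180
LIFO COGS: 151 @ $11 + 49 @ $14 + 223 @ $16 = $5,915
Difference = |$6,180 − $5,915| = $265

$265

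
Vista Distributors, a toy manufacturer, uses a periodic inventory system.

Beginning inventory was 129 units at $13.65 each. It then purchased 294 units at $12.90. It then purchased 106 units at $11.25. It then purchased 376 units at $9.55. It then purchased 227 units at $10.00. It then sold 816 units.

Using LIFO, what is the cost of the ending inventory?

Sale 1 (816) [LIFO — newest first]: 227 @ $10.00 + 376 @ $9.55 + 106 @ $11.25 + 107 @ $12.90 = $8,433.60
Ending inventory: 129 @ $13.65 + 187 @ $12.90 = $4,173.15

Ending inventory = $4,173.15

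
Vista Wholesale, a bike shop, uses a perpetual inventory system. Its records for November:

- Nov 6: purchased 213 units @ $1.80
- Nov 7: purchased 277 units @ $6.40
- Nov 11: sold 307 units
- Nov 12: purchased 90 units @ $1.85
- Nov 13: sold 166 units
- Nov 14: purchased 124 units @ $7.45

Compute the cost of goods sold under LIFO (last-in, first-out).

COGS = $2,130.10

Nov 11, 307 sold [LIFO — newest first]: 277 @ $6.40 + 30 @ $1.80 = $1,826.80
Nov 13, 166 sold [LIFO — newest first]: 90 @ $1.85 + 76 @ $1.80 = $303.30
Total COGS = $1,826.80 + $303.30 = $2,130.10
Ending inventory: 107 @ $1.80 + 124 @ $7.45 = $1,116.40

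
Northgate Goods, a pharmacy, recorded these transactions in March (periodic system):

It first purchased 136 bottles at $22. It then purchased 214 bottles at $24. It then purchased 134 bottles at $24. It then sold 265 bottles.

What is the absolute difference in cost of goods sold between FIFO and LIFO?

FIFO COGS: 136 @ $22 + 129 @ $24 = $6,088
LIFO COGS: 134 @ $24 + 131 @ $24 = $6,360
Difference = |$6,088 − $6,360| = $272

$272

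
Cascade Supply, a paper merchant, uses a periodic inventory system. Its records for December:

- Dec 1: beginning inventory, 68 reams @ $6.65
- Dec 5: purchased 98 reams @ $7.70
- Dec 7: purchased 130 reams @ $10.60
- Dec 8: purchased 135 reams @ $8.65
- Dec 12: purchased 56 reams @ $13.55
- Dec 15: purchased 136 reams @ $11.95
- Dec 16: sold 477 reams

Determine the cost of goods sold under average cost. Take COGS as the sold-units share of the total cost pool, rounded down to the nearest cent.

Dec 16, sell 477: 477/623 × $6,136.55 → $4,698.45
Ending inventory (cost pool remaining) = $1,438.10

COGS = $4,698.45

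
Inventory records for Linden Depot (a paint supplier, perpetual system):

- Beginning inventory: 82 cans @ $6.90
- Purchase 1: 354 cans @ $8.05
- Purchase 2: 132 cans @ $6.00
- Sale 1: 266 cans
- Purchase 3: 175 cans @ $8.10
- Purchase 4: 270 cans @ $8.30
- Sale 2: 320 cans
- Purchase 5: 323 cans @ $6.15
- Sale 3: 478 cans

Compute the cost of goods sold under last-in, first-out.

Sale 1 (266) [LIFO — newest first]: 132 @ $6.00 + 134 @ $8.05 = $1,870.70
Sale 2 (320) [LIFO — newest first]: 270 @ $8.30 + 50 @ $8.10 = $2,646.00
Sale 3 (478) [LIFO — newest first]: 323 @ $6.15 + 125 @ $8.10 + 30 @ $8.05 = $3,240.45
Total COGS = $1,870.70 + $2,646.00 + $3,240.45 = $7,757.15
Ending inventory: 82 @ $6.90 + 190 @ $8.05 = $2,095.30

COGS = $7,757.15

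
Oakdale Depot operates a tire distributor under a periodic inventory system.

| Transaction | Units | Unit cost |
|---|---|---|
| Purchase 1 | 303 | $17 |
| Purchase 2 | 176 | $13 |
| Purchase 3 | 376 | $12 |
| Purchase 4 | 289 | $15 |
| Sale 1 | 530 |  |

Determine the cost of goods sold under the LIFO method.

COGS = $7,227

Sale 1 (530) [LIFO — newest first]: 289 @ $15 + 241 @ $12 = $7,227
Ending inventory: 303 @ $17 + 176 @ $13 + 135 @ $12 = $9,059
Check: goods available $16,286 = COGS $7,227 + ending $9,059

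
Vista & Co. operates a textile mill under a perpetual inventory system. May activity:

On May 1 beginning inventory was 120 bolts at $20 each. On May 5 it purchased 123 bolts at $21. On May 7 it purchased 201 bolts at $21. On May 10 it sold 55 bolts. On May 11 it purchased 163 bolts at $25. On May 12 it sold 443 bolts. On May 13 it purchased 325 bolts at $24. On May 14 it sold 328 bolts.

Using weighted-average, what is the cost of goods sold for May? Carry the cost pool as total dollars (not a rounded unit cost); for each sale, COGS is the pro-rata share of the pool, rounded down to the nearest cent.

After May 1: 120 on hand, pool $2,400.00 (≈ $20.0000 each)
After May 5: 243 on hand, pool $4,983.00 (≈ $20.5062 each)
After May 7: 444 on hand, pool $9,204.00 (≈ $20.7297 each)
May 10, sell 55: 55/444 × $9,204.00 → $1,140.13
After May 11: 552 on hand, pool $12,138.87 (≈ $21.9907 each)
May 12, sell 443: 443/552 × $12,138.87 → $9,741.88
After May 13: 434 on hand, pool $10,196.99 (≈ $23.4954 each)
May 14, sell 328: 328/434 × $10,196.99 → $7,706.48
Total COGS = $1,140.13 + $9,741.88 + $7,706.48 = $18,588.49
Ending inventory (cost pool remaining) = $2,490.51

COGS = $18,588.49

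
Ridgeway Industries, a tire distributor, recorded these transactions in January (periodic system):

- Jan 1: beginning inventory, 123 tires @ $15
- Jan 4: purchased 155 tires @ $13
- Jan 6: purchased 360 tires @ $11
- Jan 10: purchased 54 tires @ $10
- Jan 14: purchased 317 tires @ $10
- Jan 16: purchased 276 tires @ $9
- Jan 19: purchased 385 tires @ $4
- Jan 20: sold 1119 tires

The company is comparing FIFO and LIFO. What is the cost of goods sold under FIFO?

COGS = $12,520

FIFO COGS: 123 @ $15 + 155 @ $13 + 360 @ $11 + 54 @ $10 + 317 @ $10 + 110 @ $9 = $12,520
LIFO COGS: 385 @ $4 + 276 @ $9 + 317 @ $10 + 54 @ $10 + 87 @ $11 = $8,691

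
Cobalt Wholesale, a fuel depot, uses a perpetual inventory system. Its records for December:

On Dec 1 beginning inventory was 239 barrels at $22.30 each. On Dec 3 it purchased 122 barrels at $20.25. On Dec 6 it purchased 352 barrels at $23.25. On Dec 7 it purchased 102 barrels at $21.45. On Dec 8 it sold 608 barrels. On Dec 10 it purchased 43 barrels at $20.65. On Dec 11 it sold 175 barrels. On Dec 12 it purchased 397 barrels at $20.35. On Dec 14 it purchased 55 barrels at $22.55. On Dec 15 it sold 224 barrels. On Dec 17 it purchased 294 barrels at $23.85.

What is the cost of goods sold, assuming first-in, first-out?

COGS = $22,092.20

Dec 8, 608 sold [FIFO — oldest first]: 239 @ $22.30 + 122 @ $20.25 + 247 @ $23.25 = $13,542.95
Dec 11, 175 sold [FIFO — oldest first]: 105 @ $23.25 + 70 @ $21.45 = $3,942.75
Dec 15, 224 sold [FIFO — oldest first]: 32 @ $21.45 + 43 @ $20.65 + 149 @ $20.35 = $4,606.50
Total COGS = $13,542.95 + $3,942.75 + $4,606.50 = $22,092.20
Ending inventory: 248 @ $20.35 + 55 @ $22.55 + 294 @ $23.85 = $13,298.95
Check: goods available $35,391.15 = COGS $22,092.20 + ending $13,298.95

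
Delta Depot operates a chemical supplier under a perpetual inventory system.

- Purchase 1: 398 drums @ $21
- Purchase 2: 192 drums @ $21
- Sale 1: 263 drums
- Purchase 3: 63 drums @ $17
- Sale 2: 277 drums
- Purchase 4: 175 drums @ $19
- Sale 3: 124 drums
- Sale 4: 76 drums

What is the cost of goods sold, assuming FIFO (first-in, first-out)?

Sale 1 (263) [FIFO — oldest first]: 263 @ $21 = $5,523
Sale 2 (277) [FIFO — oldest first]: 135 @ $21 + 142 @ $21 = $5,817
Sale 3 (124) [FIFO — oldest first]: 50 @ $21 + 63 @ $17 + 11 @ $19 = $2,330
Sale 4 (76) [FIFO — oldest first]: 76 @ $19 = $1,444
Total COGS = $5,523 + $5,817 + $2,330 + $1,444 = $15,114
Ending inventory: 88 @ $19 = $1,672
Check: goods available $16,786 = COGS $15,114 + ending $1,672

COGS = $15,114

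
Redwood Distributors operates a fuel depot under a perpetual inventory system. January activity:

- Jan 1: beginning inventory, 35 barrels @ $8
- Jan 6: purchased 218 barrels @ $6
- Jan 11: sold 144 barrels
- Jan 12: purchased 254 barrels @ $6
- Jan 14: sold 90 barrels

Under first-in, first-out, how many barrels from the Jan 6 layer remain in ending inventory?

19

Jan 11, 144 sold [FIFO — oldest first]: 35 @ $8 + 109 @ $6 = $934
Jan 14, 90 sold [FIFO — oldest first]: 90 @ $6 = $540
Total COGS = $934 + $540 = $1,474
Ending inventory: 19 @ $6 + 254 @ $6 = $1,638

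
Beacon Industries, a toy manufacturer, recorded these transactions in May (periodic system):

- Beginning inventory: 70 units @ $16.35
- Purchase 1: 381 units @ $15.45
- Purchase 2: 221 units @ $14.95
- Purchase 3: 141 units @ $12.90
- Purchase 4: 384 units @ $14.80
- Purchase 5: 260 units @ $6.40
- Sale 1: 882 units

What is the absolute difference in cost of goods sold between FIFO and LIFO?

FIFO COGS: 70 @ $16.35 + 381 @ $15.45 + 221 @ $14.95 + 141 @ $12.90 + 69 @ $14.80 = $13,175.00
LIFO COGS: 260 @ $6.40 + 384 @ $14.80 + 141 @ $12.90 + 97 @ $14.95 = $10,616.25
Difference = |$13,175.00 − $10,616.25| = $2,558.75

$2,558.75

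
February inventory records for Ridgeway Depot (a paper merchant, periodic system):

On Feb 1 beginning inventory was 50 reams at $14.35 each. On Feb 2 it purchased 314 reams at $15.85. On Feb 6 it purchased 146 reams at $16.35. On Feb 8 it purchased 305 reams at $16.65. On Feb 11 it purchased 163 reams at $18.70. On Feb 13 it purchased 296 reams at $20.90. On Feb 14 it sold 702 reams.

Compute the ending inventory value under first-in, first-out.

Ending inventory = $11,115.95

Feb 14, 702 sold [FIFO — oldest first]: 50 @ $14.35 + 314 @ $15.85 + 146 @ $16.35 + 192 @ $16.65 = $11,278.30
Ending inventory: 113 @ $16.65 + 163 @ $18.70 + 296 @ $20.90 = $11,115.95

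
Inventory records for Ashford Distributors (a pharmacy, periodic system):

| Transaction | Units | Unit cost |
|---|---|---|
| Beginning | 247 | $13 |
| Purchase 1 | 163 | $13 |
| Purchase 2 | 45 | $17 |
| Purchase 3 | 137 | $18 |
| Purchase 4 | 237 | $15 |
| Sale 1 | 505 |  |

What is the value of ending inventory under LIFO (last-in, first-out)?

Sale 1 (505) [LIFO — newest first]: 237 @ $15 + 137 @ $18 + 45 @ $17 + 86 @ $13 = $7,904
Ending inventory: 247 @ $13 + 77 @ $13 = $4,212
Check: goods available $12,116 = COGS $7,904 + ending $4,212

Ending inventory = $4,212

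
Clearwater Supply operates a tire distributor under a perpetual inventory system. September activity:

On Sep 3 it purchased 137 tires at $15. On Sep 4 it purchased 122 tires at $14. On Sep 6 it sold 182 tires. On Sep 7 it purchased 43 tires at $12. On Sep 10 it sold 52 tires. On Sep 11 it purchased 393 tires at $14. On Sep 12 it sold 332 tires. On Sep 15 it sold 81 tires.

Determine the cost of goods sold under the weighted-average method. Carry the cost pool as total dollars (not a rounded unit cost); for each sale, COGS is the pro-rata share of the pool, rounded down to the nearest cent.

COGS = $9,111.66

After Sep 3: 137 on hand, pool $2,055.00 (≈ $15.0000 each)
After Sep 4: 259 on hand, pool $3,763.00 (≈ $14.5290 each)
Sep 6, sell 182: 182/259 × $3,763.00 → $2,644.27
After Sep 7: 120 on hand, pool $1,634.73 (≈ $13.6228 each)
Sep 10, sell 52: 52/120 × $1,634.73 → $708.38
After Sep 11: 461 on hand, pool $6,428.35 (≈ $13.9444 each)
Sep 12, sell 332: 332/461 × $6,428.35 → $4,629.52
Sep 15, sell 81: 81/129 × $1,798.83 → $1,129.49
Total COGS = $2,644.27 + $708.38 + $4,629.52 + $1,129.49 = $9,111.66
Ending inventory (cost pool remaining) = $669.34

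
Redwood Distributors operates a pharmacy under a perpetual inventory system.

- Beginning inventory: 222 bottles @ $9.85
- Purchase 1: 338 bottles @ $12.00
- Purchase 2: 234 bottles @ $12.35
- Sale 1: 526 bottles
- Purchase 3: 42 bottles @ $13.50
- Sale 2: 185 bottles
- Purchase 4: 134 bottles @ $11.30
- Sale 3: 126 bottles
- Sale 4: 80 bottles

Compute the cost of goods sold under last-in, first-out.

Sale 1 (526) [LIFO — newest first]: 234 @ $12.35 + 292 @ $12.00 = $6,393.90
Sale 2 (185) [LIFO — newest first]: 42 @ $13.50 + 46 @ $12.00 + 97 @ $9.85 = $2,074.45
Sale 3 (126) [LIFO — newest first]: 126 @ $11.30 = $1,423.80
Sale 4 (80) [LIFO — newest first]: 8 @ $11.30 + 72 @ $9.85 = $799.60
Total COGS = $6,393.90 + $2,074.45 + $1,423.80 + $799.60 = $10,691.75
Ending inventory: 53 @ $9.85 = $522.05

COGS = $10,691.75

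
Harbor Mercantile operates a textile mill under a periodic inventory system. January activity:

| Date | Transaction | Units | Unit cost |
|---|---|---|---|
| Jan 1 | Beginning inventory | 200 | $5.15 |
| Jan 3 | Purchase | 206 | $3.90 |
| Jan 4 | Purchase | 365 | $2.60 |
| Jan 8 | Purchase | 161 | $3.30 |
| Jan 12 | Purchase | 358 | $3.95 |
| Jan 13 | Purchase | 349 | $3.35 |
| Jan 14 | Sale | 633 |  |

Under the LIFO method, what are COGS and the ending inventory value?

Jan 14, 633 sold [LIFO — newest first]: 349 @ $3.35 + 284 @ $3.95 = $2,290.95
Ending inventory: 200 @ $5.15 + 206 @ $3.90 + 365 @ $2.60 + 161 @ $3.30 + 74 @ $3.95 = $3,606.00
Check: goods available $5,896.95 = COGS $2,290.95 + ending $3,606.00

COGS = $2,290.95; ending inventory = $3,606.00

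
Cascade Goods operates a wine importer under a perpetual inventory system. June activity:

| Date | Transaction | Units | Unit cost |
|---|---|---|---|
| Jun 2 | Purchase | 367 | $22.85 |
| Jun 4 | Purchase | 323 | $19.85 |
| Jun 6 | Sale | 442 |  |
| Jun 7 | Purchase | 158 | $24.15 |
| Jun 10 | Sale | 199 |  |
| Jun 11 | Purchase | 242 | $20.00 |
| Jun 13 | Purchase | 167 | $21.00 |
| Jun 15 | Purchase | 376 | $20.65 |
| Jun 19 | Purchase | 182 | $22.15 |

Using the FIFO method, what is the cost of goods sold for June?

COGS = $13,824.85

Jun 6, 442 sold [FIFO — oldest first]: 367 @ $22.85 + 75 @ $19.85 = $9,874.70
Jun 10, 199 sold [FIFO — oldest first]: 199 @ $19.85 = $3,950.15
Total COGS = $9,874.70 + $3,950.15 = $13,824.85
Ending inventory: 49 @ $19.85 + 158 @ $24.15 + 242 @ $20.00 + 167 @ $21.00 + 376 @ $20.65 + 182 @ $22.15 = $24,931.05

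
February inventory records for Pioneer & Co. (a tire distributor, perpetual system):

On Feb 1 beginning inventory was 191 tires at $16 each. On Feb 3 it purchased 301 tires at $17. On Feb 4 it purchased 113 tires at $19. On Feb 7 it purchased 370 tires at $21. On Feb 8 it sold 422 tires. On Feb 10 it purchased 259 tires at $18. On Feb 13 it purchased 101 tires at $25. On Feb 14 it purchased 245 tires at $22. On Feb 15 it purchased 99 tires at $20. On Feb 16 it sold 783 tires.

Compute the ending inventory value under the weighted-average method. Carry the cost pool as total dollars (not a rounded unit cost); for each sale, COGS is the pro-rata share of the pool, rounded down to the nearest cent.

After Feb 1: 191 on hand, pool $3,056.00 (≈ $16.0000 each)
After Feb 3: 492 on hand, pool $8,173.00 (≈ $16.6118 each)
After Feb 4: 605 on hand, pool $10,320.00 (≈ $17.0579 each)
After Feb 7: 975 on hand, pool $18,090.00 (≈ $18.5538 each)
Feb 8, sell 422: 422/975 × $18,090.00 → $7,829.72
After Feb 10: 812 on hand, pool $14,922.28 (≈ $18.3772 each)
After Feb 13: 913 on hand, pool $17,447.28 (≈ $19.1098 each)
After Feb 14: 1158 on hand, pool $22,837.28 (≈ $19.7213 each)
After Feb 15: 1257 on hand, pool $24,817.28 (≈ $19.7433 each)
Feb 16, sell 783: 783/1257 × $24,817.28 → $15,458.97
Total COGS = $7,829.72 + $15,458.97 = $23,288.69
Ending inventory (cost pool remaining) = $9,358.31

Ending inventory = $9,358.31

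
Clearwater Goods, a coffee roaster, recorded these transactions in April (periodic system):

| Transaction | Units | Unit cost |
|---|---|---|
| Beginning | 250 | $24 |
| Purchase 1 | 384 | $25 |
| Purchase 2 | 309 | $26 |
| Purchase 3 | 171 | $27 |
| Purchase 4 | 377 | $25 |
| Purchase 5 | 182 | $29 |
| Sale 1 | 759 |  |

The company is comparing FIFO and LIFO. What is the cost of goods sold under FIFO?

FIFO COGS: 250 @ $24 + 384 @ $25 + 125 @ $26 = $18,850
LIFO COGS: 182 @ $29 + 377 @ $25 + 171 @ $27 + 29 @ $26 = $20,074

COGS = $18,850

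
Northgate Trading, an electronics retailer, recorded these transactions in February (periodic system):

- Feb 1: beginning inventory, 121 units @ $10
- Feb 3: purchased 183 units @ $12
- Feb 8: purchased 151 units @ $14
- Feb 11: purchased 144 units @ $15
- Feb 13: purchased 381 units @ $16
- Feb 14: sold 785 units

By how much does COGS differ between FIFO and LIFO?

FIFO COGS: 121 @ $10 + 183 @ $12 + 151 @ $14 + 144 @ $15 + 186 @ $16 = $10,656
LIFO COGS: 381 @ $16 + 144 @ $15 + 151 @ $14 + 109 @ $12 = $11,678
Difference = |$10,656 − $11,678| = $1,022

$1,022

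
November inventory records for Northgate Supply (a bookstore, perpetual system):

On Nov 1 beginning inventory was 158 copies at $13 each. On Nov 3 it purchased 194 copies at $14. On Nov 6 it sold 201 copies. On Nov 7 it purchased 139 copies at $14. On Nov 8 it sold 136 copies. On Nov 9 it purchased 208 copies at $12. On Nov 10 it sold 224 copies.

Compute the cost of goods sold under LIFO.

Nov 6, 201 sold [LIFO — newest first]: 194 @ $14 + 7 @ $13 = $2,807
Nov 8, 136 sold [LIFO — newest first]: 136 @ $14 = $1,904
Nov 10, 224 sold [LIFO — newest first]: 208 @ $12 + 3 @ $14 + 13 @ $13 = $2,707
Total COGS = $2,807 + $1,904 + $2,707 = $7,418
Ending inventory: 138 @ $13 = $1,794

COGS = $7,418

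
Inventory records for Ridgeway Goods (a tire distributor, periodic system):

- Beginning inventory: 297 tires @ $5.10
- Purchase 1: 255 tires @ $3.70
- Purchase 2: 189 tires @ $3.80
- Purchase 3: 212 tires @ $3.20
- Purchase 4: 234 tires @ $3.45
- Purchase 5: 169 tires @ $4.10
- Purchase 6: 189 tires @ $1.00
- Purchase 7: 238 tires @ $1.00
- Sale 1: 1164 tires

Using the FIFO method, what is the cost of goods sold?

COGS = $4,582.75

Sale 1 (1164) [FIFO — oldest first]: 297 @ $5.10 + 255 @ $3.70 + 189 @ $3.80 + 212 @ $3.20 + 211 @ $3.45 = $4,582.75
Ending inventory: 23 @ $3.45 + 169 @ $4.10 + 189 @ $1.00 + 238 @ $1.00 = $1,199.25
Check: goods available $5,782.00 = COGS $4,582.75 + ending $1,199.25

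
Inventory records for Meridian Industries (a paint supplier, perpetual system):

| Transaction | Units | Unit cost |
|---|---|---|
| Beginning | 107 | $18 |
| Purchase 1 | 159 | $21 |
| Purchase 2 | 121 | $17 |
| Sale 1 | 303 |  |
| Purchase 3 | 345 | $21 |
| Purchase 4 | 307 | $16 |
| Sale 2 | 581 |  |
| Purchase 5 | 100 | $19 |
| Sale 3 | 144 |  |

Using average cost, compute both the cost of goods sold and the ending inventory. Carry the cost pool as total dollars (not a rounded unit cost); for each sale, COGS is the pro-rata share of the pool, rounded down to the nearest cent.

After Beginning: 107 on hand, pool $1,926.00 (≈ $18.0000 each)
After Purchase 1: 266 on hand, pool $5,265.00 (≈ $19.7932 each)
After Purchase 2: 387 on hand, pool $7,322.00 (≈ $18.9199 each)
Sale 1, sell 303: 303/387 × $7,322.00 → $5,732.72
After Purchase 3: 429 on hand, pool $8,834.28 (≈ $20.5927 each)
After Purchase 4: 736 on hand, pool $13,746.28 (≈ $18.6770 each)
Sale 2, sell 581: 581/736 × $13,746.28 → $10,851.34
After Purchase 5: 255 on hand, pool $4,794.94 (≈ $18.8037 each)
Sale 3, sell 144: 144/255 × $4,794.94 → $2,707.73
Total COGS = $5,732.72 + $10,851.34 + $2,707.73 = $19,291.79
Ending inventory (cost pool remaining) = $2,087.21

COGS = $19,291.79; ending inventory = $2,087.21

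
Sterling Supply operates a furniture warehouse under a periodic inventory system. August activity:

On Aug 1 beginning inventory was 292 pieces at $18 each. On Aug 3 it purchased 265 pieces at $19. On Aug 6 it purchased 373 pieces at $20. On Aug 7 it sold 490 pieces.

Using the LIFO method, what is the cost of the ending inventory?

Ending inventory = $8,068

Aug 7, 490 sold [LIFO — newest first]: 373 @ $20 + 117 @ $19 = $9,683
Ending inventory: 292 @ $18 + 148 @ $19 = $8,068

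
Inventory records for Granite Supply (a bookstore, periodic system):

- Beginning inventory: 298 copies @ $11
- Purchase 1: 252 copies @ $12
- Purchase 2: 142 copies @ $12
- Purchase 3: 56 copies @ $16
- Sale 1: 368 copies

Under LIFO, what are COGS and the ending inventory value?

Sale 1 (368) [LIFO — newest first]: 56 @ $16 + 142 @ $12 + 170 @ $12 = $4,640
Ending inventory: 298 @ $11 + 82 @ $12 = $4,262
Check: goods available $8,902 = COGS $4,640 + ending $4,262

COGS = $4,640; ending inventory = $4,262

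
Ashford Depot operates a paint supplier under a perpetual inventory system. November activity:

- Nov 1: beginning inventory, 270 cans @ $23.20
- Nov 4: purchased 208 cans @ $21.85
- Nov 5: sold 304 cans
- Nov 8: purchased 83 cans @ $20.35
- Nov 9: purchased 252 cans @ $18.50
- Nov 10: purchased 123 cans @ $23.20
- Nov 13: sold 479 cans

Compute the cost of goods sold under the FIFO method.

Nov 5, 304 sold [FIFO — oldest first]: 270 @ $23.20 + 34 @ $21.85 = $7,006.90
Nov 13, 479 sold [FIFO — oldest first]: 174 @ $21.85 + 83 @ $20.35 + 222 @ $18.50 = $9,597.95
Total COGS = $7,006.90 + $9,597.95 = $16,604.85
Ending inventory: 30 @ $18.50 + 123 @ $23.20 = $3,408.60

COGS = $16,604.85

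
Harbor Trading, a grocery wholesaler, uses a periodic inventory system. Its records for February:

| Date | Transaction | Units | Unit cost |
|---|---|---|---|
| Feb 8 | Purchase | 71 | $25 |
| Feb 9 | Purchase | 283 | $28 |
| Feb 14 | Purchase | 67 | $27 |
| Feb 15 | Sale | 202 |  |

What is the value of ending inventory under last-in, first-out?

Ending inventory = $5,919

Feb 15, 202 sold [LIFO — newest first]: 67 @ $27 + 135 @ $28 = $5,589
Ending inventory: 71 @ $25 + 148 @ $28 = $5,919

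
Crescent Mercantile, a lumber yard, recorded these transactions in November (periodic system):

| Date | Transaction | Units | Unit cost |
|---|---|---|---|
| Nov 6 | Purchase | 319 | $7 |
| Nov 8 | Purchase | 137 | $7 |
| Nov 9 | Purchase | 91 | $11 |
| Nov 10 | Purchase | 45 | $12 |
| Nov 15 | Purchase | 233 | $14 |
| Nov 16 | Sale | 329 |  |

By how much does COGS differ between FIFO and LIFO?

FIFO COGS: 319 @ $7 + 10 @ $7 = $2,303
LIFO COGS: 233 @ $14 + 45 @ $12 + 51 @ $11 = $4,363
Difference = |$2,303 − $4,363| = $2,060

$2,060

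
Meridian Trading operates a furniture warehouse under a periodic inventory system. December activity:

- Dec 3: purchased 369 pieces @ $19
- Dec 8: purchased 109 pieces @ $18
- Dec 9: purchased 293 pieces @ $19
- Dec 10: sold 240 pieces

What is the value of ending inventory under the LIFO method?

Ending inventory = $9,980

Dec 10, 240 sold [LIFO — newest first]: 240 @ $19 = $4,560
Ending inventory: 369 @ $19 + 109 @ $18 + 53 @ $19 = $9,980
Check: goods available $14,540 = COGS $4,560 + ending $9,980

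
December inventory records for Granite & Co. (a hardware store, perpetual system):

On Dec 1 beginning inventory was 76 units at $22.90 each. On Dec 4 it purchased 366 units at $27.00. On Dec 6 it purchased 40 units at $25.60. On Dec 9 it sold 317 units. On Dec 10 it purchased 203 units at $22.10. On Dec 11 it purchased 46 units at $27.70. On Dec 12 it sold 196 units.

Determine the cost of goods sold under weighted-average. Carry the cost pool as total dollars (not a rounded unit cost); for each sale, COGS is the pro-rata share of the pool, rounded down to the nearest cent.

COGS = $13,093.98

After Dec 1: 76 on hand, pool $1,740.40 (≈ $22.9000 each)
After Dec 4: 442 on hand, pool $11,622.40 (≈ $26.2950 each)
After Dec 6: 482 on hand, pool $12,646.40 (≈ $26.2373 each)
Dec 9, sell 317: 317/482 × $12,646.40 → $8,317.23
After Dec 10: 368 on hand, pool $8,815.47 (≈ $23.9551 each)
After Dec 11: 414 on hand, pool $10,089.67 (≈ $24.3712 each)
Dec 12, sell 196: 196/414 × $10,089.67 → $4,776.75
Total COGS = $8,317.23 + $4,776.75 = $13,093.98
Ending inventory (cost pool remaining) = $5,312.92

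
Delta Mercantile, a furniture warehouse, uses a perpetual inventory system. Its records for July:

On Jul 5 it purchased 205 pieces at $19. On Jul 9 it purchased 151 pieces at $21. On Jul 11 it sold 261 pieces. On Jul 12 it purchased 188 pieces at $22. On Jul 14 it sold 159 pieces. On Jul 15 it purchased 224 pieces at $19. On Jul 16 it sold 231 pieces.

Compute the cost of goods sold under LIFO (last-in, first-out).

Jul 11, 261 sold [LIFO — newest first]: 151 @ $21 + 110 @ $19 = $5,261
Jul 14, 159 sold [LIFO — newest first]: 159 @ $22 = $3,498
Jul 16, 231 sold [LIFO — newest first]: 224 @ $19 + 7 @ $22 = $4,410
Total COGS = $5,261 + $3,498 + $4,410 = $13,169
Ending inventory: 95 @ $19 + 22 @ $22 = $2,289

COGS = $13,169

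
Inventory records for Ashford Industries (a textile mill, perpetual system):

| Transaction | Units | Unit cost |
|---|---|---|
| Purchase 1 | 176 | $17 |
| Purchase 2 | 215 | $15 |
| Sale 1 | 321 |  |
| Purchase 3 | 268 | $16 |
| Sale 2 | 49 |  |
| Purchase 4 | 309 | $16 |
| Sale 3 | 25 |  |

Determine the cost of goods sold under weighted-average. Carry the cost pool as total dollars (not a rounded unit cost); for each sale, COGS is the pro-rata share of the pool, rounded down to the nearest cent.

After Purchase 1: 176 on hand, pool $2,992.00 (≈ $17.0000 each)
After Purchase 2: 391 on hand, pool $6,217.00 (≈ $15.9003 each)
Sale 1, sell 321: 321/391 × $6,217.00 → $5,103.98
After Purchase 3: 338 on hand, pool $5,401.02 (≈ $15.9793 each)
Sale 2, sell 49: 49/338 × $5,401.02 → $782.98
After Purchase 4: 598 on hand, pool $9,562.04 (≈ $15.9900 each)
Sale 3, sell 25: 25/598 × $9,562.04 → $399.75
Total COGS = $5,103.98 + $782.98 + $399.75 = $6,286.71
Ending inventory (cost pool remaining) = $9,162.29
Check: goods available $15,449.00 = COGS $6,286.71 + ending $9,162.29

COGS = $6,286.71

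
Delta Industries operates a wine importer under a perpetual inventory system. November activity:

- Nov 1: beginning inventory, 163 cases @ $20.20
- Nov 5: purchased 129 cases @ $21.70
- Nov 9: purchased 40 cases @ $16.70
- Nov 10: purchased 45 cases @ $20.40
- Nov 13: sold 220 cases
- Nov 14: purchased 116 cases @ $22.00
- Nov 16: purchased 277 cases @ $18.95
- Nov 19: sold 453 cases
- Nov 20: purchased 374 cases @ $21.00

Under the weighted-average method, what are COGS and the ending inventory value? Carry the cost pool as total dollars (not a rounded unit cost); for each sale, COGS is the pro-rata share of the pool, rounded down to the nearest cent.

COGS = $13,539.30; ending inventory = $9,793.75

After Nov 1: 163 on hand, pool $3,292.60 (≈ $20.2000 each)
After Nov 5: 292 on hand, pool $6,091.90 (≈ $20.8627 each)
After Nov 9: 332 on hand, pool $6,759.90 (≈ $20.3611 each)
After Nov 10: 377 on hand, pool $7,677.90 (≈ $20.3658 each)
Nov 13, sell 220: 220/377 × $7,677.90 → $4,480.47
After Nov 14: 273 on hand, pool $5,749.43 (≈ $21.0602 each)
After Nov 16: 550 on hand, pool $10,998.58 (≈ $19.9974 each)
Nov 19, sell 453: 453/550 × $10,998.58 → $9,058.83
After Nov 20: 471 on hand, pool $9,793.75 (≈ $20.7935 each)
Total COGS = $4,480.47 + $9,058.83 = $13,539.30
Ending inventory (cost pool remaining) = $9,793.75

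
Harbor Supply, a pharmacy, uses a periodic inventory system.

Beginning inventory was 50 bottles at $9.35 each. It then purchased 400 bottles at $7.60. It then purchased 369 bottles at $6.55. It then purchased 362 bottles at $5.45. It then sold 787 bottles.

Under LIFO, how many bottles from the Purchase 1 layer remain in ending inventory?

Sale 1 (787) [LIFO — newest first]: 362 @ $5.45 + 369 @ $6.55 + 56 @ $7.60 = $4,815.45
Ending inventory: 50 @ $9.35 + 344 @ $7.60 = $3,081.90

344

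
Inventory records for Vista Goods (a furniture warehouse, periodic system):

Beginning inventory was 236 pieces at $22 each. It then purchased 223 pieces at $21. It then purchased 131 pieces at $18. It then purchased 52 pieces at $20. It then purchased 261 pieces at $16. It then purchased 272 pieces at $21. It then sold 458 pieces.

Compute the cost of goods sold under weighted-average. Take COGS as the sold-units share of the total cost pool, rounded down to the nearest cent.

COGS = $9,027.86

Sale 1, sell 458: 458/1175 × $23,161.00 → $9,027.86
Ending inventory (cost pool remaining) = $14,133.14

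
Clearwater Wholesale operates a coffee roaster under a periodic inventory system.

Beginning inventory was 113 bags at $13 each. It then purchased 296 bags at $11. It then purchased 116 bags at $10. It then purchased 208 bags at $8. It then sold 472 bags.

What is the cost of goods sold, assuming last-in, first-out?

COGS = $4,452

Sale 1 (472) [LIFO — newest first]: 208 @ $8 + 116 @ $10 + 148 @ $11 = $4,452
Ending inventory: 113 @ $13 + 148 @ $11 = $3,097
Check: goods available $7,549 = COGS $4,452 + ending $3,097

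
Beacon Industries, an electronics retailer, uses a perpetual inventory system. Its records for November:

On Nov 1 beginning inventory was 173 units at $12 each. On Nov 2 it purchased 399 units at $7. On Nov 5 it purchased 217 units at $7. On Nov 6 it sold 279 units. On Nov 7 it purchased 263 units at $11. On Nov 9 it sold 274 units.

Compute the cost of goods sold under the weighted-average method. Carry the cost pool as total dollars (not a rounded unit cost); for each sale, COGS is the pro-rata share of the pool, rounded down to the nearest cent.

After Nov 1: 173 on hand, pool $2,076.00 (≈ $12.0000 each)
After Nov 2: 572 on hand, pool $4,869.00 (≈ $8.5122 each)
After Nov 5: 789 on hand, pool $6,388.00 (≈ $8.0963 each)
Nov 6, sell 279: 279/789 × $6,388.00 → $2,258.87
After Nov 7: 773 on hand, pool $7,022.13 (≈ $9.0843 each)
Nov 9, sell 274: 274/773 × $7,022.13 → $2,489.08
Total COGS = $2,258.87 + $2,489.08 = $4,747.95
Ending inventory (cost pool remaining) = $4,533.05

COGS = $4,747.95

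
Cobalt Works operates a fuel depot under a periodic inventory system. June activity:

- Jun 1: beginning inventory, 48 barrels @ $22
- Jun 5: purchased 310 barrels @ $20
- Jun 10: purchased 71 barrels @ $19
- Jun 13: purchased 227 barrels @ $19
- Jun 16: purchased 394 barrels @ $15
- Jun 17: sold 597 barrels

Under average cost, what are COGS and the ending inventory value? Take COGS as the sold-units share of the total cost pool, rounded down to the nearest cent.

Jun 17, sell 597: 597/1050 × $18,828.00 → $10,705.06
Ending inventory (cost pool remaining) = $8,122.94

COGS = $10,705.06; ending inventory = $8,122.94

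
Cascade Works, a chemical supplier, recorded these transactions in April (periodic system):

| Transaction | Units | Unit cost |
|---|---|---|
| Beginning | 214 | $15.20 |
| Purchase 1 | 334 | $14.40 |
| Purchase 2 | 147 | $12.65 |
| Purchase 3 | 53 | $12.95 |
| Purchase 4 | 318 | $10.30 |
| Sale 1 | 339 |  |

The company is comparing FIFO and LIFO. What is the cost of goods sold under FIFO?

FIFO COGS: 214 @ $15.20 + 125 @ $14.40 = $5,052.80
LIFO COGS: 318 @ $10.30 + 21 @ $12.95 = $3,547.35

COGS = $5,052.80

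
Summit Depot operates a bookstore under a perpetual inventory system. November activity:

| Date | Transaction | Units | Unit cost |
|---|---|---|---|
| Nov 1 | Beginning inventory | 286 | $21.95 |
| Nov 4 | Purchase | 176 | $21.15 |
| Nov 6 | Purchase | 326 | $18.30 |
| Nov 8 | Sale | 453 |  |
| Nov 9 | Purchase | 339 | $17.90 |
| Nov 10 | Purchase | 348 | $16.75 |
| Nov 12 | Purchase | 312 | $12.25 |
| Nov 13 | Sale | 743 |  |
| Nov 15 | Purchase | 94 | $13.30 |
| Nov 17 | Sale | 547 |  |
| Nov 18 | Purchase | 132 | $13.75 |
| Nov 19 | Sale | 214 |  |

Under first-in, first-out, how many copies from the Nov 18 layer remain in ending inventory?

Nov 8, 453 sold [FIFO — oldest first]: 286 @ $21.95 + 167 @ $21.15 = $9,809.75
Nov 13, 743 sold [FIFO — oldest first]: 9 @ $21.15 + 326 @ $18.30 + 339 @ $17.90 + 69 @ $16.75 = $13,380.00
Nov 17, 547 sold [FIFO — oldest first]: 279 @ $16.75 + 268 @ $12.25 = $7,956.25
Nov 19, 214 sold [FIFO — oldest first]: 44 @ $12.25 + 94 @ $13.30 + 76 @ $13.75 = $2,834.20
Total COGS = $9,809.75 + $13,380.00 + $7,956.25 + $2,834.20 = $33,980.20
Ending inventory: 56 @ $13.75 = $770.00

56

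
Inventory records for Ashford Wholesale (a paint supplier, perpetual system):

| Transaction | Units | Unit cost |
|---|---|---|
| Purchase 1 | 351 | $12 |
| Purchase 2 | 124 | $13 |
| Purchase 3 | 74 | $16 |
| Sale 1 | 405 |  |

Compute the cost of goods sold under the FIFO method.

COGS = $4,914

Sale 1 (405) [FIFO — oldest first]: 351 @ $12 + 54 @ $13 = $4,914
Ending inventory: 70 @ $13 + 74 @ $16 = $2,094
Check: goods available $7,008 = COGS $4,914 + ending $2,094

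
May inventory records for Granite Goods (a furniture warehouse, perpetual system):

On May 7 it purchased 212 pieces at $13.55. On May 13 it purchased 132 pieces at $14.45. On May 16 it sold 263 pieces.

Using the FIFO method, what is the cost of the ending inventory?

May 16, 263 sold [FIFO — oldest first]: 212 @ $13.55 + 51 @ $14.45 = $3,609.55
Ending inventory: 81 @ $14.45 = $1,170.45
Check: goods available $4,780.00 = COGS $3,609.55 + ending $1,170.45

Ending inventory = $1,170.45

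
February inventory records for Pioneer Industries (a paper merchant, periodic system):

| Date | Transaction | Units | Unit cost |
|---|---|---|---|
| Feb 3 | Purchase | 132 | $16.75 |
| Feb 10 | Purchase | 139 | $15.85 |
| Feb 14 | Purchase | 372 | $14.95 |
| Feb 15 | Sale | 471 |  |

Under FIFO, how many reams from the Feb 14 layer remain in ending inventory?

172

Feb 15, 471 sold [FIFO — oldest first]: 132 @ $16.75 + 139 @ $15.85 + 200 @ $14.95 = $7,404.15
Ending inventory: 172 @ $14.95 = $2,571.40
Check: goods available $9,975.55 = COGS $7,404.15 + ending $2,571.40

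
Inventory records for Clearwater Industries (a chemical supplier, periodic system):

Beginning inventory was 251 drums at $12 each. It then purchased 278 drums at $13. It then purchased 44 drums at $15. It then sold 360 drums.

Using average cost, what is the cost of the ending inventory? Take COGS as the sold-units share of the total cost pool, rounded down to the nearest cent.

Ending inventory = $2,708.41

Sale 1, sell 360: 360/573 × $7,286.00 → $4,577.59
Ending inventory (cost pool remaining) = $2,708.41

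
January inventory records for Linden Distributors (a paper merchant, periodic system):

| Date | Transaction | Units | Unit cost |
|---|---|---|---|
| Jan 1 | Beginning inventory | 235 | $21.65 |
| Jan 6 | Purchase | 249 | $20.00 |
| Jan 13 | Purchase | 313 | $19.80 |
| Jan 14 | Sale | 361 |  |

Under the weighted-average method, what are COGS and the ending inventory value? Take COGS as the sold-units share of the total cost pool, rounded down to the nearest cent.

COGS = $7,367.27; ending inventory = $8,897.88

Jan 14, sell 361: 361/797 × $16,265.15 → $7,367.27
Ending inventory (cost pool remaining) = $8,897.88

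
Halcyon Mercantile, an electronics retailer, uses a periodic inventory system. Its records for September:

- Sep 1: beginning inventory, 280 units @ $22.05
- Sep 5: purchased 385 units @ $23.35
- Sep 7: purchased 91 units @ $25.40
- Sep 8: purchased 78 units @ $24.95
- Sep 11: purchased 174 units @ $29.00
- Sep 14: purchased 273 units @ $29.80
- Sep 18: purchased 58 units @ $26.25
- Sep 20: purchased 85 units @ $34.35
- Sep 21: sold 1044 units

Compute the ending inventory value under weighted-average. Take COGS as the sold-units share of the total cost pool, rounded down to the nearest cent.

Sep 21, sell 1044: 1044/1424 × $37,044.90 → $27,159.32
Ending inventory (cost pool remaining) = $9,885.58

Ending inventory = $9,885.58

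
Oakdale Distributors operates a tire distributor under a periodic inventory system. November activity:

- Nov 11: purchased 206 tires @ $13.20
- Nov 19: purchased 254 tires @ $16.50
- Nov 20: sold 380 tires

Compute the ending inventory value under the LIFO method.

Nov 20, 380 sold [LIFO — newest first]: 254 @ $16.50 + 126 @ $13.20 = $5,854.20
Ending inventory: 80 @ $13.20 = $1,056.00

Ending inventory = $1,056.00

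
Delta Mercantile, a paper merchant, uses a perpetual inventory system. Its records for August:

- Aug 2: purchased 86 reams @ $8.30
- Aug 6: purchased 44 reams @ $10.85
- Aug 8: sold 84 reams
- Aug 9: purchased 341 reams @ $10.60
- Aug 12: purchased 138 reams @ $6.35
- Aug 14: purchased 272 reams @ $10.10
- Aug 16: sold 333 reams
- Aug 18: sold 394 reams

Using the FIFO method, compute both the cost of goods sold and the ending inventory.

COGS = $7,722.30; ending inventory = $707.00

Aug 8, 84 sold [FIFO — oldest first]: 84 @ $8.30 = $697.20
Aug 16, 333 sold [FIFO — oldest first]: 2 @ $8.30 + 44 @ $10.85 + 287 @ $10.60 = $3,536.20
Aug 18, 394 sold [FIFO — oldest first]: 54 @ $10.60 + 138 @ $6.35 + 202 @ $10.10 = $3,488.90
Total COGS = $697.20 + $3,536.20 + $3,488.90 = $7,722.30
Ending inventory: 70 @ $10.10 = $707.00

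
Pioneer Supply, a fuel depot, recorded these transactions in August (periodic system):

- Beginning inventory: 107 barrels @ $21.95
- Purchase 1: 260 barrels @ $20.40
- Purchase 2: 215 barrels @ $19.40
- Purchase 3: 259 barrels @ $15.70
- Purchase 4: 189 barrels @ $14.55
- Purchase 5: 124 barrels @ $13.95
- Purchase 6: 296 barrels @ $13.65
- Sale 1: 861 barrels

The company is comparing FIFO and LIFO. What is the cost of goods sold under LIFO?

FIFO COGS: 107 @ $21.95 + 260 @ $20.40 + 215 @ $19.40 + 259 @ $15.70 + 20 @ $14.55 = $16,180.95
LIFO COGS: 296 @ $13.65 + 124 @ $13.95 + 189 @ $14.55 + 252 @ $15.70 = $12,476.55

COGS = $12,476.55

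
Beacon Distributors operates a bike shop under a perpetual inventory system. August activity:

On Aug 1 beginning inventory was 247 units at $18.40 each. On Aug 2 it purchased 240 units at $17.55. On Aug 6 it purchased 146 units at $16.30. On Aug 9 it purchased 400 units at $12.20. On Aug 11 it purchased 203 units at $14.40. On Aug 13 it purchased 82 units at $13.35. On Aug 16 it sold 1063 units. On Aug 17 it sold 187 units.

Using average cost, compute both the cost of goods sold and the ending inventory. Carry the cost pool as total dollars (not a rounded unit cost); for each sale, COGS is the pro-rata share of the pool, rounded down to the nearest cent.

After Aug 1: 247 on hand, pool $4,544.80 (≈ $18.4000 each)
After Aug 2: 487 on hand, pool $8,756.80 (≈ $17.9811 each)
After Aug 6: 633 on hand, pool $11,136.60 (≈ $17.5934 each)
After Aug 9: 1033 on hand, pool $16,016.60 (≈ $15.5049 each)
After Aug 11: 1236 on hand, pool $18,939.80 (≈ $15.3235 each)
After Aug 13: 1318 on hand, pool $20,034.50 (≈ $15.2007 each)
Aug 16, sell 1063: 1063/1318 × $20,034.50 → $16,158.32
Aug 17, sell 187: 187/255 × $3,876.18 → $2,842.53
Total COGS = $16,158.32 + $2,842.53 = $19,000.85
Ending inventory (cost pool remaining) = $1,033.65

COGS = $19,000.85; ending inventory = $1,033.65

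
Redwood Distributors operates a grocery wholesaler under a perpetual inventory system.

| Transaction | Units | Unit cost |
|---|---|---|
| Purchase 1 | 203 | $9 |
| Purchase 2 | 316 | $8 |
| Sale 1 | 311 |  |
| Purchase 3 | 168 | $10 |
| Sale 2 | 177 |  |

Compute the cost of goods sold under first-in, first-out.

COGS = $4,107

Sale 1 (311) [FIFO — oldest first]: 203 @ $9 + 108 @ $8 = $2,691
Sale 2 (177) [FIFO — oldest first]: 177 @ $8 = $1,416
Total COGS = $2,691 + $1,416 = $4,107
Ending inventory: 31 @ $8 + 168 @ $10 = $1,928
Check: goods available $6,035 = COGS $4,107 + ending $1,928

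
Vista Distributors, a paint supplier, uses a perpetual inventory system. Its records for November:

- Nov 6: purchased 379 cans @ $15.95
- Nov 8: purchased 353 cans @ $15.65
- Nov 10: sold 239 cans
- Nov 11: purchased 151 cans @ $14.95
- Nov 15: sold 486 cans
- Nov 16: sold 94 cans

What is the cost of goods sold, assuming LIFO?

Nov 10, 239 sold [LIFO — newest first]: 239 @ $15.65 = $3,740.35
Nov 15, 486 sold [LIFO — newest first]: 151 @ $14.95 + 114 @ $15.65 + 221 @ $15.95 = $7,566.50
Nov 16, 94 sold [LIFO — newest first]: 94 @ $15.95 = $1,499.30
Total COGS = $3,740.35 + $7,566.50 + $1,499.30 = $12,806.15
Ending inventory: 64 @ $15.95 = $1,020.80
Check: goods available $13,826.95 = COGS $12,806.15 + ending $1,020.80

COGS = $12,806.15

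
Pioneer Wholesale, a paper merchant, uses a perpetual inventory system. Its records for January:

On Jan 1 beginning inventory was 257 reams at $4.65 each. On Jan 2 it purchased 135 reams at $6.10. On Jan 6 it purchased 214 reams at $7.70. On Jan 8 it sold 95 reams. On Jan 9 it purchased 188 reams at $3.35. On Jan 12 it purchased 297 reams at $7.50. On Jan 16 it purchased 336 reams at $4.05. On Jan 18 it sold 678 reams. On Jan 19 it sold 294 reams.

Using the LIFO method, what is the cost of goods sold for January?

COGS = $6,061.10

Jan 8, 95 sold [LIFO — newest first]: 95 @ $7.70 = $731.50
Jan 18, 678 sold [LIFO — newest first]: 336 @ $4.05 + 297 @ $7.50 + 45 @ $3.35 = $3,739.05
Jan 19, 294 sold [LIFO — newest first]: 143 @ $3.35 + 119 @ $7.70 + 32 @ $6.10 = $1,590.55
Total COGS = $731.50 + $3,739.05 + $1,590.55 = $6,061.10
Ending inventory: 257 @ $4.65 + 103 @ $6.10 = $1,823.35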